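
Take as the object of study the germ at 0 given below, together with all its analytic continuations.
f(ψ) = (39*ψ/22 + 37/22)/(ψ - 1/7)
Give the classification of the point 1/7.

The point is a pole of order 1.

The denominator factor ψ - 1/7 vanishes at 1/7 and appears to the power 1; the numerator there equals 149/77, nonzero, and no other factor vanishes.
Hence a pole whose order is the multiplicity, 1.


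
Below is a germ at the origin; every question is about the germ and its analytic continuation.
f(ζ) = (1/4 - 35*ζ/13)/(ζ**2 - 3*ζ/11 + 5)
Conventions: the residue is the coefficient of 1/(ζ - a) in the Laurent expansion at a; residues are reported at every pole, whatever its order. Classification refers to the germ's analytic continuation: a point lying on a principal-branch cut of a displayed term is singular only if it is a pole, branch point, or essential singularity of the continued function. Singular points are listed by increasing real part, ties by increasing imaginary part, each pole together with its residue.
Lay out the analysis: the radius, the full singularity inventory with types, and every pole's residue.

Radius of convergence at 0: sqrt(5).
At (3/22) - ((1/22)*sqrt(2411))*i: a pole of order 1; residue (-35/26) - ((67/125372)*sqrt(2411))*i.
At (3/22) + ((1/22)*sqrt(2411))*i: a pole of order 1; residue (-35/26) + ((67/125372)*sqrt(2411))*i.

Denominator factor (ζ**2 - 3*ζ/11 + 5): discriminant -2411/121, complex-conjugate roots (3/22) + ((1/22)*sqrt(2411))*i and (3/22) - ((1/22)*sqrt(2411))*i; poles of order 1, moduli sqrt(5) and sqrt(5).
The radius of convergence is the smallest modulus among the singular points: sqrt(5).
The factor ζ**2 - 3*ζ/11 + 5 splits as (ζ - a)(ζ - a') with a = (3/22) - ((1/22)*sqrt(2411))*i, a' = (3/22) + ((1/22)*sqrt(2411))*i. At the order-1 pole a set g(ζ) = (ζ - a)*f(ζ) = [1/4 - 35*ζ/13] / (ζ - a').
Simple pole: residue = g(a) at a = (3/22) - ((1/22)*sqrt(2411))*i, which is (-35/26) - ((67/125372)*sqrt(2411))*i.
The factor ζ**2 - 3*ζ/11 + 5 splits as (ζ - a)(ζ - a') with a = (3/22) + ((1/22)*sqrt(2411))*i, a' = (3/22) - ((1/22)*sqrt(2411))*i. At the order-1 pole a set g(ζ) = (ζ - a)*f(ζ) = [1/4 - 35*ζ/13] / (ζ - a').
Simple pole: residue = g(a) at a = (3/22) + ((1/22)*sqrt(2411))*i, which is (-35/26) + ((67/125372)*sqrt(2411))*i.
List the singular points by increasing real part (a conjugate pair: the negative imaginary part first).


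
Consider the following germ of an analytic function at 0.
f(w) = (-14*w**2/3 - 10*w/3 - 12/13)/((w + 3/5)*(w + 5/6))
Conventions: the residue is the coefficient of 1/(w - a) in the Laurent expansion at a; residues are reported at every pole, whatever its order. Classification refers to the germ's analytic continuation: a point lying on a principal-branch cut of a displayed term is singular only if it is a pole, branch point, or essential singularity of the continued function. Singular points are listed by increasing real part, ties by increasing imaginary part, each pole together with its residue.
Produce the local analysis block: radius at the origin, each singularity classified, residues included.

Radius of convergence at 0: 3/5.
At -5/6: a pole of order 1; residue 695/117.
At -3/5: a pole of order 1; residue -168/65.

Denominator factor (w + 5/6): pole of order 1 at -5/6, modulus 5/6.
Denominator factor (w + 3/5): pole of order 1 at -3/5, modulus 3/5.
The radius of convergence is the smallest modulus among the singular points: 3/5.
At the order-1 pole -5/6 set g(w) = (w - (-5/6))*f(w) = (-14*w**2/3 - 10*w/3 - 12/13)/(w + 3/5).
Simple pole: residue = g(a) at a = -5/6, which is 695/117.
At the order-1 pole -3/5 set g(w) = (w - (-3/5))*f(w) = (-14*w**2/3 - 10*w/3 - 12/13)/(w + 5/6).
Simple pole: residue = g(a) at a = -3/5, which is -168/65.
List the singular points by increasing real part (a conjugate pair: the negative imaginary part first).


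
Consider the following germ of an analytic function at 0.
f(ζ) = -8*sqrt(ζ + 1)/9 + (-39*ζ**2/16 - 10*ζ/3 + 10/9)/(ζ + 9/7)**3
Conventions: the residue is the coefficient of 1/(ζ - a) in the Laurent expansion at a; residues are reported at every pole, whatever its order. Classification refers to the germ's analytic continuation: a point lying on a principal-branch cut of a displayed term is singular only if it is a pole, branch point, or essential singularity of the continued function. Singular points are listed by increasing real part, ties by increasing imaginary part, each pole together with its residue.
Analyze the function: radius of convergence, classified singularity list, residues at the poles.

Denominator factor (ζ + 9/7)^3: pole of order 3 at -9/7, modulus 9/7.
Branch term (-8/9)*sqrt(1 - ζ/(-1)): its argument vanishes at ζ = -1, a square-root branch point, modulus 1.
The radius of convergence is the smallest modulus among the singular points: 1.
The branch term is analytic at -9/7 and contributes nothing to the residue; only the rational part matters.
At the order-3 pole -9/7 set g(ζ) = (ζ - (-9/7))^3*(rational part) = -39*ζ**2/16 - 10*ζ/3 + 10/9.
Order-3 pole: residue = g''(a)/2; g''(-9/7) = -39/8, so the residue is -39/16.
List the singular points by increasing real part (a conjugate pair: the negative imaginary part first).

Radius of convergence at 0: 1.
At -9/7: a pole of order 3; residue -39/16.
At -1: an algebraic (square-root) branch point.


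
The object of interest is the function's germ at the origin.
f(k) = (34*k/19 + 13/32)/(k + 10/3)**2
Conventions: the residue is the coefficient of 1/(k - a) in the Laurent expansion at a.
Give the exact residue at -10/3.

The residue is 34/19.

At the order-2 pole -10/3 set g(k) = (k - (-10/3))^2*f(k) = 34*k/19 + 13/32.
Order-2 pole: residue = g'(a); g'(-10/3) = 34/19, so the residue is 34/19.


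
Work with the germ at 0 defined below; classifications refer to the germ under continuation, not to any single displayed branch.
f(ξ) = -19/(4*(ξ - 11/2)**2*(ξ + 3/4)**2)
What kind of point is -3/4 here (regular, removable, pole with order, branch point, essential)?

The point is a pole of order 2.

The denominator factor ξ + 3/4 vanishes at -3/4 and appears to the power 2; the numerator there equals -19/4, nonzero, and no other factor vanishes.
Hence a pole whose order is the multiplicity, 2.


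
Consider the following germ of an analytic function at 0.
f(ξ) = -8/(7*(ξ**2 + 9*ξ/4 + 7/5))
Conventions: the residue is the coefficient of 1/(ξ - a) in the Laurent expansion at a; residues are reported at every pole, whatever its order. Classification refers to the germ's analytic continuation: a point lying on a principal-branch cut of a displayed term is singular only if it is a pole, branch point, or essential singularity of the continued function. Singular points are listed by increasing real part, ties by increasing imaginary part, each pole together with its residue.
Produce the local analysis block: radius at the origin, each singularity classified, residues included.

Radius of convergence at 0: (1/5)*sqrt(35).
At (-9/8) - ((1/40)*sqrt(215))*i: a pole of order 1; residue -((32/301)*sqrt(215))*i.
At (-9/8) + ((1/40)*sqrt(215))*i: a pole of order 1; residue ((32/301)*sqrt(215))*i.

Denominator factor (ξ**2 + 9*ξ/4 + 7/5): discriminant -43/80, complex-conjugate roots (-9/8) + ((1/40)*sqrt(215))*i and (-9/8) - ((1/40)*sqrt(215))*i; poles of order 1, moduli (1/5)*sqrt(35) and (1/5)*sqrt(35).
The radius of convergence is the smallest modulus among the singular points: (1/5)*sqrt(35).
The factor ξ**2 + 9*ξ/4 + 7/5 splits as (ξ - a)(ξ - a') with a = (-9/8) - ((1/40)*sqrt(215))*i, a' = (-9/8) + ((1/40)*sqrt(215))*i. At the order-1 pole a set g(ξ) = (ξ - a)*f(ξ) = [-8/7] / (ξ - a').
Simple pole: residue = g(a) at a = (-9/8) - ((1/40)*sqrt(215))*i, which is -((32/301)*sqrt(215))*i.
The factor ξ**2 + 9*ξ/4 + 7/5 splits as (ξ - a)(ξ - a') with a = (-9/8) + ((1/40)*sqrt(215))*i, a' = (-9/8) - ((1/40)*sqrt(215))*i. At the order-1 pole a set g(ξ) = (ξ - a)*f(ξ) = [-8/7] / (ξ - a').
Simple pole: residue = g(a) at a = (-9/8) + ((1/40)*sqrt(215))*i, which is ((32/301)*sqrt(215))*i.
List the singular points by increasing real part (a conjugate pair: the negative imaginary part first).


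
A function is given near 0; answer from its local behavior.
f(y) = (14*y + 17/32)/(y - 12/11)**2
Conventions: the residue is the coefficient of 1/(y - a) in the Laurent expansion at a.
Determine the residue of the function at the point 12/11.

At the order-2 pole 12/11 set g(y) = (y - (12/11))^2*f(y) = 14*y + 17/32.
Order-2 pole: residue = g'(a); g'(12/11) = 14, so the residue is 14.

The residue is 14.


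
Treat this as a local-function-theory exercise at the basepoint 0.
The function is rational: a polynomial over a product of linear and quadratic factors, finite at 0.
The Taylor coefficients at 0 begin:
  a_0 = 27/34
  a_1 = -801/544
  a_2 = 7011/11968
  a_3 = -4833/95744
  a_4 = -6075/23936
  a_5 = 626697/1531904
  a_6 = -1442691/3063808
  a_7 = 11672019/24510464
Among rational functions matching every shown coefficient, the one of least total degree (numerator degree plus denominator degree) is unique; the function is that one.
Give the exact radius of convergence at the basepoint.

No rational of total degree below 4 reproduces all 8 coefficients; solving the [2/2] Pade equations on them gives f(d) = (-23*d**2/11 - d/2 + 24/17)/(d + 4/3)**2, whose expansion matches every shown term.
Denominator factor (d + 4/3)^2: pole of order 2 at -4/3, modulus 4/3.
The radius of convergence is the smallest modulus among the singular points: 4/3.

The radius of convergence is 4/3.


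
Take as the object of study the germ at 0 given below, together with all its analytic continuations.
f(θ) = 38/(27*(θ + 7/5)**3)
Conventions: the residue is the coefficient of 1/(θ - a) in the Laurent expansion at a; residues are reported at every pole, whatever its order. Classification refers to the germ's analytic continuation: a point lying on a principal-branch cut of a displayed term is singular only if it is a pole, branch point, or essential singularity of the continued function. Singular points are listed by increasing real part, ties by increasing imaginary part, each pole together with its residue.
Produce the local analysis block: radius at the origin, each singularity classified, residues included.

Radius of convergence at 0: 7/5.
At -7/5: a pole of order 3; residue 0.

Denominator factor (θ + 7/5)^3: pole of order 3 at -7/5, modulus 7/5.
The radius of convergence is the smallest modulus among the singular points: 7/5.
At the order-3 pole -7/5 set g(θ) = (θ - (-7/5))^3*f(θ) = 38/27.
Order-3 pole: residue = g''(a)/2; g''(-7/5) = 0, so the residue is 0.


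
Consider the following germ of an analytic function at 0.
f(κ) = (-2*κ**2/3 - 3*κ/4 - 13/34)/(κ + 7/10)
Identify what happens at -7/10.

The point is a pole of order 1.

The denominator factor κ + 7/10 vanishes at -7/10 and appears to the power 1; the numerator there equals -1877/10200, nonzero, and no other factor vanishes.
Hence a pole whose order is the multiplicity, 1.


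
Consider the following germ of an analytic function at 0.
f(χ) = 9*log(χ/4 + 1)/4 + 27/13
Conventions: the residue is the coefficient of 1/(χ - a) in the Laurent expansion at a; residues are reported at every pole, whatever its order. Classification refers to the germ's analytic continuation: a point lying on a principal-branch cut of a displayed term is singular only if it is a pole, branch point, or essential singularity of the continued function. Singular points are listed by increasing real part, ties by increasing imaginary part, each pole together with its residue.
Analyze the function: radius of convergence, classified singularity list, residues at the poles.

Radius of convergence at 0: 4.
At -4: a logarithmic branch point.

Branch term (9/4)*log(1 - χ/(-4)): its argument vanishes at χ = -4, a logarithmic branch point, modulus 4.
The radius of convergence is the smallest modulus among the singular points: 4.


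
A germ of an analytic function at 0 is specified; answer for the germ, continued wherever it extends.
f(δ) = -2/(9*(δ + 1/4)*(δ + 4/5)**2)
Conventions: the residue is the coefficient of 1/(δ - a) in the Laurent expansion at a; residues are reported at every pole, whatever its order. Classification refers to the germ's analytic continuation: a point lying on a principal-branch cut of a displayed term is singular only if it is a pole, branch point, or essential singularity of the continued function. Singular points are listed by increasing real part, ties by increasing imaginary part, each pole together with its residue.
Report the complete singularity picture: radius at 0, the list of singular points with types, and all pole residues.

Radius of convergence at 0: 1/4.
At -4/5: a pole of order 2; residue 800/1089.
At -1/4: a pole of order 1; residue -800/1089.

Denominator factor (δ + 1/4): pole of order 1 at -1/4, modulus 1/4.
Denominator factor (δ + 4/5)^2: pole of order 2 at -4/5, modulus 4/5.
The radius of convergence is the smallest modulus among the singular points: 1/4.
At the order-2 pole -4/5 set g(δ) = (δ - (-4/5))^2*f(δ) = -2/(9*(δ + 1/4)).
Order-2 pole: residue = g'(a); g'(-4/5) = 800/1089, so the residue is 800/1089.
At the order-1 pole -1/4 set g(δ) = (δ - (-1/4))*f(δ) = -2/(9*(δ + 4/5)**2).
Simple pole: residue = g(a) at a = -1/4, which is -800/1089.
List the singular points by increasing real part (a conjugate pair: the negative imaginary part first).


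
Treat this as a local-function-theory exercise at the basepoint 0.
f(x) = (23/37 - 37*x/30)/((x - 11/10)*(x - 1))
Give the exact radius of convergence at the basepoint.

Denominator factor (x - 1): pole of order 1 at 1, modulus 1.
Denominator factor (x - 11/10): pole of order 1 at 11/10, modulus 11/10.
The radius of convergence is the smallest modulus among the singular points: 1.

The radius of convergence is 1.


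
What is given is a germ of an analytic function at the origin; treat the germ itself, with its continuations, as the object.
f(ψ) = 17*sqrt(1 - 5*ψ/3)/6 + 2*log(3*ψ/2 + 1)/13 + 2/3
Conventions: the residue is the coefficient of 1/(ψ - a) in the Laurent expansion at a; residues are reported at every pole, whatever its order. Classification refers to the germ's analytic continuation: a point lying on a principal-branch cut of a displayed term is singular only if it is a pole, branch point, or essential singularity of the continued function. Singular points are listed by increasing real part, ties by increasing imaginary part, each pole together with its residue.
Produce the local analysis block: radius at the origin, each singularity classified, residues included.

Branch term (2/13)*log(1 - ψ/(-2/3)): its argument vanishes at ψ = -2/3, a logarithmic branch point, modulus 2/3.
Branch term (17/6)*sqrt(1 - ψ/(3/5)): its argument vanishes at ψ = 3/5, a square-root branch point, modulus 3/5.
The radius of convergence is the smallest modulus among the singular points: 3/5.
List the singular points by increasing real part (a conjugate pair: the negative imaginary part first).

Radius of convergence at 0: 3/5.
At -2/3: a logarithmic branch point.
At 3/5: an algebraic (square-root) branch point.


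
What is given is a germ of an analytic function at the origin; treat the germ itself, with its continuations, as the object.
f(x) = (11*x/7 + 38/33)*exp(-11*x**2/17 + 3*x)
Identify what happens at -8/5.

The point is a regular point.

There is no denominator, hence no pole anywhere.
The factor exp(-11*x**2/17 + 3*x) is entire.
So the germ continues analytically to -8/5.


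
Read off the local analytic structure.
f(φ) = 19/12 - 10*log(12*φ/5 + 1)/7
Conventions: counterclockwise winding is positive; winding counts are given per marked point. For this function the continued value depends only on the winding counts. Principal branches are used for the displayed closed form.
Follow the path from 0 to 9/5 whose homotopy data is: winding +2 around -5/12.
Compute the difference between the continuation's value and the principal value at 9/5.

The rational part is single-valued and drops out of the difference; each branch term changes only by its own monodromy.
(-10/7)*log(1 - φ/(-5/12)): each positive loop around -5/12 adds 2*pi*i to the log, so winding +2 contributes (-10/7)*(2)*2*pi*i = -(40/7)*pi*i.
Summing the contributions at φ = 9/5 gives -(40/7)*pi*i.

Continued minus principal equals -(40/7)*pi*i.


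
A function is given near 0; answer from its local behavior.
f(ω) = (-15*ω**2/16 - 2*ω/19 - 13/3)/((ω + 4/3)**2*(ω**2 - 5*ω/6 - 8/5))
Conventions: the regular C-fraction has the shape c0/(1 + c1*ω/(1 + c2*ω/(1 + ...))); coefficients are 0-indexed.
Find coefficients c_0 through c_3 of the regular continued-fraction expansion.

The regular C-fraction coefficients are [195/128, 23671/11856, -2658459/11693474, 110050214469/41952255326].

Taylor coefficients (expand at 0): a_0 = 195/128, a_1 = -118355/38912, a_2 = 10050875/1867776, a_3 = -690908195/89653248.
c0 = a_0 = 195/128. Peel one level at a time: if S = 1 + c*ω/S' with S'(0) = 1, then c is the ω-coefficient of S and S' = c*ω/(S - 1).
S_1 = c0/f = 1 + (23671/11856)*ω + (886153/1952288)*ω^2 + ...; c1 = 23671/11856.
S_2 = c1*ω/(S_1 - 1) = 1 + (-2658459/11693474)*ω + (1336642281/2241264964)*ω^2 + ...; c2 = -2658459/11693474.
S_3 = c2*ω/(S_2 - 1) = 1 + (110050214469/41952255326)*ω + ...; c3 = 110050214469/41952255326.


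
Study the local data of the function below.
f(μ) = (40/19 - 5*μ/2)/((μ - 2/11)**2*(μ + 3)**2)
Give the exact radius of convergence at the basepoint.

The radius of convergence is 2/11.

Denominator factor (μ - 2/11)^2: pole of order 2 at 2/11, modulus 2/11.
Denominator factor (μ + 3)^2: pole of order 2 at -3, modulus 3.
The radius of convergence is the smallest modulus among the singular points: 2/11.


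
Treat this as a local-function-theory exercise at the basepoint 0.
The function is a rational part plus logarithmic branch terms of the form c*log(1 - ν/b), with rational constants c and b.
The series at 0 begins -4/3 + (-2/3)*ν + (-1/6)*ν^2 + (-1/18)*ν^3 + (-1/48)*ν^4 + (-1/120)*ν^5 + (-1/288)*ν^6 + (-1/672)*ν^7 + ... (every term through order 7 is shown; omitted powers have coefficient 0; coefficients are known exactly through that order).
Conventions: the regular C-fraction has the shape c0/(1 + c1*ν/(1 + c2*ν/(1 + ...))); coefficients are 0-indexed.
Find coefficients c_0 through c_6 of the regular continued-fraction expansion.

The regular C-fraction coefficients are [-4/3, -1/2, 1/4, 1/12, -1/3, -1/20, -1/5].

Taylor coefficients (read off): a_0 = -4/3, a_1 = -2/3, a_2 = -1/6, a_3 = -1/18, a_4 = -1/48, a_5 = -1/120, a_6 = -1/288.
c0 = a_0 = -4/3. Peel one level at a time: if S = 1 + c*ν/S' with S'(0) = 1, then c is the ν-coefficient of S and S' = c*ν/(S - 1).
S_1 = c0/f = 1 + (-1/2)*ν + (1/8)*ν^2 + ...; c1 = -1/2.
S_2 = c1*ν/(S_1 - 1) = 1 + (1/4)*ν + (-1/48)*ν^2 + ...; c2 = 1/4.
S_3 = c2*ν/(S_2 - 1) = 1 + (1/12)*ν + (1/36)*ν^2 + ...; c3 = 1/12.
S_4 = c3*ν/(S_3 - 1) = 1 + (-1/3)*ν + (-1/60)*ν^2 + ...; c4 = -1/3.
S_5 = c4*ν/(S_4 - 1) = 1 + (-1/20)*ν + (-1/100)*ν^2 + ...; c5 = -1/20.
S_6 = c5*ν/(S_5 - 1) = 1 + (-1/5)*ν + ...; c6 = -1/5.


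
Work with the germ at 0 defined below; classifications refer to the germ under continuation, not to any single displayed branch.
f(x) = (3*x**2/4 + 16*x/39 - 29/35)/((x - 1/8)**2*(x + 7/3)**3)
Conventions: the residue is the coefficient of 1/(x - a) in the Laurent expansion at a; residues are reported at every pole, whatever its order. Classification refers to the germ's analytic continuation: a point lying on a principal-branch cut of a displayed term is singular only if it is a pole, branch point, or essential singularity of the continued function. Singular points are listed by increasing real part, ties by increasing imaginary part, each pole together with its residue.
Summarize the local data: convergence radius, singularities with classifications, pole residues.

Radius of convergence at 0: 1/8.
At -7/3: a pole of order 3; residue -568537776/5513399255.
At 1/8: a pole of order 2; residue 568537776/5513399255.

Denominator factor (x + 7/3)^3: pole of order 3 at -7/3, modulus 7/3.
Denominator factor (x - 1/8)^2: pole of order 2 at 1/8, modulus 1/8.
The radius of convergence is the smallest modulus among the singular points: 1/8.
At the order-3 pole -7/3 set g(x) = (x - (-7/3))^3*f(x) = (3*x**2/4 + 16*x/39 - 29/35)/(x - 1/8)**2.
Order-3 pole: residue = g''(a)/2; g''(-7/3) = -1137075552/5513399255, so the residue is -568537776/5513399255.
At the order-2 pole 1/8 set g(x) = (x - (1/8))^2*f(x) = (3*x**2/4 + 16*x/39 - 29/35)/(x + 7/3)**3.
Order-2 pole: residue = g'(a); g'(1/8) = 568537776/5513399255, so the residue is 568537776/5513399255.
List the singular points by increasing real part (a conjugate pair: the negative imaginary part first).


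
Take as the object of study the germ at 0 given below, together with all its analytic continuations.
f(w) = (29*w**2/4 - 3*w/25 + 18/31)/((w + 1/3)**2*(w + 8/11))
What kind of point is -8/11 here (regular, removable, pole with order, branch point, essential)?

The denominator factor w + 8/11 vanishes at -8/11 and appears to the power 1; the numerator there equals 422234/93775, nonzero, and no other factor vanishes.
Hence a pole whose order is the multiplicity, 1.

The point is a pole of order 1.


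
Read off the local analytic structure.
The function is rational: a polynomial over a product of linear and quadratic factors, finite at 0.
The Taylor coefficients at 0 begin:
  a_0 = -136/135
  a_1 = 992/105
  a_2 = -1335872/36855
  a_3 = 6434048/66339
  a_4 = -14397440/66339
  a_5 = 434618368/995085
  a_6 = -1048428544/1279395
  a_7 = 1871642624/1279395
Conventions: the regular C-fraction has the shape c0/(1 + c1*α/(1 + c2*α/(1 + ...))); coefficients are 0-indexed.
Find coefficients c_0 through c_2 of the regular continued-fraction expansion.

Taylor coefficients (read off): a_0 = -136/135, a_1 = 992/105, a_2 = -1335872/36855.
c0 = a_0 = -136/135. Peel one level at a time: if S = 1 + c*α/S' with S'(0) = 1, then c is the α-coefficient of S and S' = c*α/(S - 1).
S_1 = c0/f = 1 + (1116/119)*α + (28701688/552279)*α^2 + ...; c1 = 1116/119.
S_2 = c1*α/(S_1 - 1) = 1 + (-7175422/1294839)*α + ...; c2 = -7175422/1294839.

The regular C-fraction coefficients are [-136/135, 1116/119, -7175422/1294839].


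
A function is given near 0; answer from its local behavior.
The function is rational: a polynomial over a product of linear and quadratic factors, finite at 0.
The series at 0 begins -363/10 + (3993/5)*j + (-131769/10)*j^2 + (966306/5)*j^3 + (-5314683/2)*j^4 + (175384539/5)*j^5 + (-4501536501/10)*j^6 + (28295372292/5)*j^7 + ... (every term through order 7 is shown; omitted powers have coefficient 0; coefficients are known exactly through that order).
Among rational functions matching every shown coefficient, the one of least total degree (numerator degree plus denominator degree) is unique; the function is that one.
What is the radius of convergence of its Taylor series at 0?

The radius of convergence is 1/11.

No rational of total degree below 2 reproduces all 8 coefficients; solving the [0/2] Pade equations on them gives f(j) = -3/(10*(j + 1/11)**2), whose expansion matches every shown term.
Denominator factor (j + 1/11)^2: pole of order 2 at -1/11, modulus 1/11.
The radius of convergence is the smallest modulus among the singular points: 1/11.


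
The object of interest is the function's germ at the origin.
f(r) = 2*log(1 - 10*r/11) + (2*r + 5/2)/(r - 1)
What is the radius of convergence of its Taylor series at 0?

The radius of convergence is 1.

Denominator factor (r - 1): pole of order 1 at 1, modulus 1.
Branch term (2)*log(1 - r/(11/10)): its argument vanishes at r = 11/10, a logarithmic branch point, modulus 11/10.
The radius of convergence is the smallest modulus among the singular points: 1.


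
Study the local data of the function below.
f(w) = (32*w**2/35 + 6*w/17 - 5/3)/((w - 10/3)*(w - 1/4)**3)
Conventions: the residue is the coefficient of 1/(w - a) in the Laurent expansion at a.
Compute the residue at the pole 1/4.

The residue is -1988160/6027707.

At the order-3 pole 1/4 set g(w) = (w - (1/4))^3*f(w) = (32*w**2/35 + 6*w/17 - 5/3)/(w - 10/3).
Order-3 pole: residue = g''(a)/2; g''(1/4) = -3976320/6027707, so the residue is -1988160/6027707.


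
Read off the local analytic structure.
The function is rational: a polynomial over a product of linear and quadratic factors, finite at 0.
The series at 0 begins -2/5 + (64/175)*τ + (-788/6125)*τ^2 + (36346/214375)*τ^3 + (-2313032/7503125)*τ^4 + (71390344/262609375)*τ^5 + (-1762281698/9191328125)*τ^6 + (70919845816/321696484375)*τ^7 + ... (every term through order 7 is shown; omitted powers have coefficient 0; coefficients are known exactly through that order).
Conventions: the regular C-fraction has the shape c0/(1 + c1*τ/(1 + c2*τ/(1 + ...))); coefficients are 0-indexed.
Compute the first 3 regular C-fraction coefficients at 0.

The regular C-fraction coefficients are [-2/5, 32/35, -9/16].

Taylor coefficients (read off): a_0 = -2/5, a_1 = 64/175, a_2 = -788/6125.
c0 = a_0 = -2/5. Peel one level at a time: if S = 1 + c*τ/S' with S'(0) = 1, then c is the τ-coefficient of S and S' = c*τ/(S - 1).
S_1 = c0/f = 1 + (32/35)*τ + (18/35)*τ^2 + ...; c1 = 32/35.
S_2 = c1*τ/(S_1 - 1) = 1 + (-9/16)*τ + ...; c2 = -9/16.


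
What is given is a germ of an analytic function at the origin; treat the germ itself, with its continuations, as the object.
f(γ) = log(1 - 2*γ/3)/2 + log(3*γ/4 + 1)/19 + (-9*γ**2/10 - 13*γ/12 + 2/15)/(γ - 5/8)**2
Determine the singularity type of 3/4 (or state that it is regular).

The point is a regular point.

Denominator factors: γ - 5/8 = 1/8 at γ = 3/4 — none vanishes.
Branch term log(1 - γ/(3/2)): argument at 3/4 is 1/2, nonzero, so 3/4 is not its branch point (a point on a principal cut is still regular for the continued germ).
Branch term log(1 - γ/(-4/3)): argument at 3/4 is 25/16, nonzero, so 3/4 is not its branch point (a point on a principal cut is still regular for the continued germ).
So the germ continues analytically to 3/4.


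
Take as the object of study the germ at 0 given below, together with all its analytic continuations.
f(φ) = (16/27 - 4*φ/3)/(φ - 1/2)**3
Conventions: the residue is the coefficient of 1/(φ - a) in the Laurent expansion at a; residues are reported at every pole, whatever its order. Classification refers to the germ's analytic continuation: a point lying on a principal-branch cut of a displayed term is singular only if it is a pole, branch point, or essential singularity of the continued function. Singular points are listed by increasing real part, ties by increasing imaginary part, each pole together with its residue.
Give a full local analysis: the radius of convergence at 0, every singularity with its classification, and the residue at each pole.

Denominator factor (φ - 1/2)^3: pole of order 3 at 1/2, modulus 1/2.
The radius of convergence is the smallest modulus among the singular points: 1/2.
At the order-3 pole 1/2 set g(φ) = (φ - (1/2))^3*f(φ) = 16/27 - 4*φ/3.
Order-3 pole: residue = g''(a)/2; g''(1/2) = 0, so the residue is 0.

Radius of convergence at 0: 1/2.
At 1/2: a pole of order 3; residue 0.


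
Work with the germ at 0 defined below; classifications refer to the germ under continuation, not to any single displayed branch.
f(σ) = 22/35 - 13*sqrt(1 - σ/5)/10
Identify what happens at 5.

The term (-13/10)*sqrt(1 - σ/(5)) has argument 1 - 5/(5) = 0 at 5: a square-root (algebraic, two-sheeted) branch point; the remaining terms are analytic or single-valued there.

The point is an algebraic (square-root) branch point.


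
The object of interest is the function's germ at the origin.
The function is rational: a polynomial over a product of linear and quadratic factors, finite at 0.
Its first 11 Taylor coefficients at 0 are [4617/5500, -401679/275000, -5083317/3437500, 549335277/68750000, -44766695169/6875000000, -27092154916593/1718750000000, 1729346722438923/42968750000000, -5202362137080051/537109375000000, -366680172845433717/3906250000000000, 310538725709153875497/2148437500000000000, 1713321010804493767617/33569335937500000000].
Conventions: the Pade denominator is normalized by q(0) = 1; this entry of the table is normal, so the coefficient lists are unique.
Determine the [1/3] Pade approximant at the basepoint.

The Pade approximant has numerator coefficients [4617/5500, -1675042983/1292439500]; denominator coefficients [1, 2304093/11749450, 1235347647/587472500, -161969791229/29373625000].

Taylor coefficients needed (read off): a_0 = 4617/5500, a_1 = -401679/275000, a_2 = -5083317/3437500, a_3 = 549335277/68750000, a_4 = -44766695169/6875000000.
Write the denominator as Q(j) = 1 + q1*j + q2*j^2 + q3*j^3. Requiring Q*f - P = O(j^5) with deg P <= 1 kills the coefficients of j^2..j^4 in Q*f:
  j^2: a_2 + q1*a_1 + q2*a_0 = 0, i.e. -5083317/3437500 + (-401679/275000)*q1 + (4617/5500)*q2 = 0.
  j^3: a_3 + q1*a_2 + q2*a_1 + q3*a_0 = 0, i.e. 549335277/68750000 + (-5083317/3437500)*q1 + (-401679/275000)*q2 + (4617/5500)*q3 = 0.
  j^4: a_4 + q1*a_3 + q2*a_2 + q3*a_1 = 0, i.e. -44766695169/6875000000 + (549335277/68750000)*q1 + (-5083317/3437500)*q2 + (-401679/275000)*q3 = 0.
Solving this linear system: q1 = 2304093/11749450, q2 = 1235347647/587472500, q3 = -161969791229/29373625000.
The numerator is Q*f truncated at degree 1: P0 = a_0 = 4617/5500; P1 = a_1 + q1*a_0 = -1675042983/1292439500.


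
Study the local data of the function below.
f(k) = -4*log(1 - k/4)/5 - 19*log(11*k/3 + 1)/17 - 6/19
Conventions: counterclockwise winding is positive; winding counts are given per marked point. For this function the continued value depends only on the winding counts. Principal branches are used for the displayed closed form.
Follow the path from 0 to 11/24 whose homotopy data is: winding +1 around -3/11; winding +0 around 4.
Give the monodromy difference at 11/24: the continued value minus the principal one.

Continued minus principal equals -(38/17)*pi*i.

The rational part is single-valued and drops out of the difference; each branch term changes only by its own monodromy.
(-19/17)*log(1 - k/(-3/11)): each positive loop around -3/11 adds 2*pi*i to the log, so winding +1 contributes (-19/17)*(1)*2*pi*i = -(38/17)*pi*i.
(-4/5)*log(1 - k/(4)): winding 0 around 4, so this term returns to its principal value, contribution 0.
Summing the contributions at k = 11/24 gives -(38/17)*pi*i.


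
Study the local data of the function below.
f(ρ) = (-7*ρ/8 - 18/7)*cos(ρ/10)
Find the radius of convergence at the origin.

The radius of convergence is infinite.

The factor cos(ρ/10) is entire and contributes no finite singular point.
The polynomial part has no poles.
No finite singular points: the Taylor series at 0 converges everywhere.


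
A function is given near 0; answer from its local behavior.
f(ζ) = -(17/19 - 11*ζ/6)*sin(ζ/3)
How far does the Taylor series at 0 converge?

The factor -sin(ζ/3) is entire and contributes no finite singular point.
The polynomial part has no poles.
No finite singular points: the Taylor series at 0 converges everywhere.

The radius of convergence is infinite.


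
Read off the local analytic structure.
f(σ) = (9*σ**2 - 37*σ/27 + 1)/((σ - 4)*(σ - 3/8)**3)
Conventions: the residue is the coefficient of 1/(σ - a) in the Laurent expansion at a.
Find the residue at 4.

At the order-1 pole 4 set g(σ) = (σ - (4))*f(σ) = (9*σ**2 - 37*σ/27 + 1)/(σ - 3/8)**3.
Simple pole: residue = g(a) at a = 4, which is 1928704/658503.

The residue is 1928704/658503.


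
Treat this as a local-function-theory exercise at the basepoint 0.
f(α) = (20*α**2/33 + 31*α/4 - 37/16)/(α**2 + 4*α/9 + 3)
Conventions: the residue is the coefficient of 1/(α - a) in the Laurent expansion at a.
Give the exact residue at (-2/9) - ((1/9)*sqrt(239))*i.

The residue is (8887/2376) - ((247757/2271456)*sqrt(239))*i.

The factor α**2 + 4*α/9 + 3 splits as (α - a)(α - a') with a = (-2/9) - ((1/9)*sqrt(239))*i, a' = (-2/9) + ((1/9)*sqrt(239))*i. At the order-1 pole a set g(α) = (α - a)*f(α) = [20*α**2/33 + 31*α/4 - 37/16] / (α - a').
Simple pole: residue = g(a) at a = (-2/9) - ((1/9)*sqrt(239))*i, which is (8887/2376) - ((247757/2271456)*sqrt(239))*i.


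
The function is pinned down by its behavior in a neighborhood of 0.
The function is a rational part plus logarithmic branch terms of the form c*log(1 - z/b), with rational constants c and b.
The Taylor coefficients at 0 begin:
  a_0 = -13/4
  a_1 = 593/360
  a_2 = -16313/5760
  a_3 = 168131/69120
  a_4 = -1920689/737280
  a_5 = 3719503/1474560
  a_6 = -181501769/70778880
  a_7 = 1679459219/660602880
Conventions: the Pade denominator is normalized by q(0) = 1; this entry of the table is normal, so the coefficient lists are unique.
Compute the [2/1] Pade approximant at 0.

The Pade approximant has numerator coefficients [-13/4, -13438327/11745360, -79907035/56377728]; denominator coefficients [1, 168131/195756].

Taylor coefficients needed (read off): a_0 = -13/4, a_1 = 593/360, a_2 = -16313/5760, a_3 = 168131/69120.
Write the denominator as Q(z) = 1 + q1*z. Requiring Q*f - P = O(z^4) with deg P <= 2 kills the coefficients of z^3..z^3 in Q*f:
  z^3: a_3 + q1*a_2 = 0, i.e. 168131/69120 + (-16313/5760)*q1 = 0.
Solving this linear system: q1 = 168131/195756.
The numerator is Q*f truncated at degree 2: P0 = a_0 = -13/4; P1 = a_1 + q1*a_0 = -13438327/11745360; P2 = a_2 + q1*a_1 = -79907035/56377728.


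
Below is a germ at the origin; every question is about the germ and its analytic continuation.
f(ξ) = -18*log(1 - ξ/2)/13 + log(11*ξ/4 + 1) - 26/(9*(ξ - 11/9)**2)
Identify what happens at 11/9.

The point is a pole of order 2.

The denominator factor ξ - 11/9 vanishes at 11/9 and appears to the power 2; the numerator there equals -26/9, nonzero, and no other factor vanishes.
The branch terms are analytic at this point.
Hence a pole whose order is the multiplicity, 2.


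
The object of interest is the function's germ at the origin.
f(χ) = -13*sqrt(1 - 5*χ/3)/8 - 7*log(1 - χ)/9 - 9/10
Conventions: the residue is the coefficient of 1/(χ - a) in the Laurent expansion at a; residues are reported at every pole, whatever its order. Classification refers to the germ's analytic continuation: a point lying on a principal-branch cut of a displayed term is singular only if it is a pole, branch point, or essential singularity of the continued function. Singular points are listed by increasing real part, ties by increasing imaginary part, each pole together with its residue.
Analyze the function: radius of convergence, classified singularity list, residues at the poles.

Radius of convergence at 0: 3/5.
At 3/5: an algebraic (square-root) branch point.
At 1: a logarithmic branch point.

Branch term (-13/8)*sqrt(1 - χ/(3/5)): its argument vanishes at χ = 3/5, a square-root branch point, modulus 3/5.
Branch term (-7/9)*log(1 - χ/(1)): its argument vanishes at χ = 1, a logarithmic branch point, modulus 1.
The radius of convergence is the smallest modulus among the singular points: 3/5.
List the singular points by increasing real part (a conjugate pair: the negative imaginary part first).


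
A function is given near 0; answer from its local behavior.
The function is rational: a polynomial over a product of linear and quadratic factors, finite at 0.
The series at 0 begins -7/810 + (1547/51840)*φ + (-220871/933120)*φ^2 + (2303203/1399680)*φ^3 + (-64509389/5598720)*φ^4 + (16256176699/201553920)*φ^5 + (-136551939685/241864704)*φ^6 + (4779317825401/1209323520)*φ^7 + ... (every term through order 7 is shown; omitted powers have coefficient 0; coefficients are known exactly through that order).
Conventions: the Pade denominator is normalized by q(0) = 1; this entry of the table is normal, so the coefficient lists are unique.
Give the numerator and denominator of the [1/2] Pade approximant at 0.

Taylor coefficients needed (read off): a_0 = -7/810, a_1 = 1547/51840, a_2 = -220871/933120, a_3 = 2303203/1399680.
Write the denominator as Q(φ) = 1 + q1*φ + q2*φ^2. Requiring Q*f - P = O(φ^4) with deg P <= 1 kills the coefficients of φ^2..φ^3 in Q*f:
  φ^2: a_2 + q1*a_1 + q2*a_0 = 0, i.e. -220871/933120 + (1547/51840)*q1 + (-7/810)*q2 = 0.
  φ^3: a_3 + q1*a_2 + q2*a_1 = 0, i.e. 2303203/1399680 + (-220871/933120)*q1 + (1547/51840)*q2 = 0.
Solving this linear system: q1 = 21196073/3420762, q2 = -123006901/20524572.
The numerator is Q*f truncated at degree 1: P0 = a_0 = -7/810; P1 = a_1 + q1*a_0 = -420392189/17733230208.

The Pade approximant has numerator coefficients [-7/810, -420392189/17733230208]; denominator coefficients [1, 21196073/3420762, -123006901/20524572].


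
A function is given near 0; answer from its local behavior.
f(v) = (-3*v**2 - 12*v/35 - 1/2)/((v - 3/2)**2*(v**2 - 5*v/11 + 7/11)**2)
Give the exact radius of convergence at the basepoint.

Denominator factor (v**2 - 5*v/11 + 7/11)^2: discriminant -283/121, complex-conjugate roots (5/22) + ((1/22)*sqrt(283))*i and (5/22) - ((1/22)*sqrt(283))*i; poles of order 2, moduli (1/11)*sqrt(77) and (1/11)*sqrt(77).
Denominator factor (v - 3/2)^2: pole of order 2 at 3/2, modulus 3/2.
The radius of convergence is the smallest modulus among the singular points: (1/11)*sqrt(77).

The radius of convergence is (1/11)*sqrt(77).


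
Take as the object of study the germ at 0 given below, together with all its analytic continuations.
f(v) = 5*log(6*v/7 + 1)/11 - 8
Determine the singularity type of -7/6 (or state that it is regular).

The point is a logarithmic branch point.

The term (5/11)*log(1 - v/(-7/6)) has argument 1 - -7/6/(-7/6) = 0 at -7/6: a logarithmic (infinitely-sheeted) branch point; the remaining terms are analytic or single-valued there.


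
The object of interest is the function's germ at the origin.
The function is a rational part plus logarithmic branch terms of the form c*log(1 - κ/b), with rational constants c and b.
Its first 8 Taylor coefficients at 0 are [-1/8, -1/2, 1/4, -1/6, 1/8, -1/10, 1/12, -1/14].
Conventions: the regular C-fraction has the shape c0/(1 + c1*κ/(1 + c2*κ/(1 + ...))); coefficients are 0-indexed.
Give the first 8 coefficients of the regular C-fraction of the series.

The regular C-fraction coefficients are [-1/8, -4, 9/2, 1/54, 13/27, 9/65, 47/130, 117/658].

Taylor coefficients (read off): a_0 = -1/8, a_1 = -1/2, a_2 = 1/4, a_3 = -1/6, a_4 = 1/8, a_5 = -1/10, a_6 = 1/12, a_7 = -1/14.
c0 = a_0 = -1/8. Peel one level at a time: if S = 1 + c*κ/S' with S'(0) = 1, then c is the κ-coefficient of S and S' = c*κ/(S - 1).
S_1 = c0/f = 1 + (-4)*κ + (18)*κ^2 + ...; c1 = -4.
S_2 = c1*κ/(S_1 - 1) = 1 + (9/2)*κ + (-1/12)*κ^2 + ...; c2 = 9/2.
S_3 = c2*κ/(S_2 - 1) = 1 + (1/54)*κ + (-13/1458)*κ^2 + ...; c3 = 1/54.
S_4 = c3*κ/(S_3 - 1) = 1 + (13/27)*κ + (-1/15)*κ^2 + ...; c4 = 13/27.
S_5 = c4*κ/(S_4 - 1) = 1 + (9/65)*κ + (-423/8450)*κ^2 + ...; c5 = 9/65.
S_6 = c5*κ/(S_5 - 1) = 1 + (47/130)*κ + (-9/140)*κ^2 + ...; c6 = 47/130.
S_7 = c6*κ/(S_6 - 1) = 1 + (117/658)*κ + ...; c7 = 117/658.


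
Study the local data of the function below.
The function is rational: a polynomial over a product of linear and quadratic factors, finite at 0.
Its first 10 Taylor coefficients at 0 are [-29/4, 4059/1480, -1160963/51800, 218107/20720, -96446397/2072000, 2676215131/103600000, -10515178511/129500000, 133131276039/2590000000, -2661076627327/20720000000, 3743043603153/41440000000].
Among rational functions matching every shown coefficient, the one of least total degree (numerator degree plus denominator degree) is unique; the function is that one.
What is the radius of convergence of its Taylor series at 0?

The radius of convergence is -1/20 + (1/20)*sqrt(401).

No rational of total degree below 8 reproduces all 10 coefficients; solving the [2/6] Pade equations on them gives f(r) = (2*r**2/35 - 21*r/37 + 29/4)/(r**2 - r/10 - 1)**3, whose expansion matches every shown term.
Denominator factor (r**2 - r/10 - 1)^3: discriminant 401/100, real irrational roots 1/20 + (1/20)*sqrt(401) and 1/20 - (1/20)*sqrt(401); poles of order 3, moduli 1/20 + (1/20)*sqrt(401) and -1/20 + (1/20)*sqrt(401).
The radius of convergence is the smallest modulus among the singular points: -1/20 + (1/20)*sqrt(401).
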